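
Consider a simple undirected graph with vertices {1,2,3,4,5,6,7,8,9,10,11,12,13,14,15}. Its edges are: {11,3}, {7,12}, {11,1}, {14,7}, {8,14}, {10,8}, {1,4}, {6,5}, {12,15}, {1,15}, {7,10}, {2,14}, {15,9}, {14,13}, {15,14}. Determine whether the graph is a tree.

The graph has 15 vertices and 15 edges.
It splits into 2 components, so it cannot be a tree.

No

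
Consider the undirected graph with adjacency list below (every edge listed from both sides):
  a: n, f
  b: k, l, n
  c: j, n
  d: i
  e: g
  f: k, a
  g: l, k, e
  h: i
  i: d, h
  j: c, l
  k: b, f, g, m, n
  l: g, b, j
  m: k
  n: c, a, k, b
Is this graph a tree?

The graph has 14 vertices and 16 edges.
It is not connected, so it is not a tree.

No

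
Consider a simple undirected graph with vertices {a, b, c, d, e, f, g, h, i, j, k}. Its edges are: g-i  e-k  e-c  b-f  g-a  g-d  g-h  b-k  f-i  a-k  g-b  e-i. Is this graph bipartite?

No

b-g-i-e-k-b is an odd cycle (length 5), and a bipartite graph can contain only even cycles.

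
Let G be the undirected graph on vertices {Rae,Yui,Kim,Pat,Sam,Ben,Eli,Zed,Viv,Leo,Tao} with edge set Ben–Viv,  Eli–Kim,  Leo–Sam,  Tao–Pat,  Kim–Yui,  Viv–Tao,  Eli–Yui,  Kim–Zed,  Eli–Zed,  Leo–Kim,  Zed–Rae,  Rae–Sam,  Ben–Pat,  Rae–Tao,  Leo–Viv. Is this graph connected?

Yes

Starting from Rae and exploring outward reaches every vertex (Rae, Tao, Sam, Zed, Pat, Viv, Leo, Eli, Kim, Ben, Yui); the graph is connected.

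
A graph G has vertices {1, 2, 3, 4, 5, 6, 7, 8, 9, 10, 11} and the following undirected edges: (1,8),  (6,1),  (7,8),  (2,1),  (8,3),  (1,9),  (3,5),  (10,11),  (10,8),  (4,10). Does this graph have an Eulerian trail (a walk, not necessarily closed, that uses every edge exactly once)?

Degrees: 1:4, 2:1, 3:2, 4:1, 5:1, 6:1, 7:1, 8:4, 9:1, 10:3, 11:1
Odd-degree vertices: 2, 4, 5, 6, 7, 9, 10, 11 (8 total).
An Eulerian trail requires 0 or 2 odd-degree vertices; here there are 8.

No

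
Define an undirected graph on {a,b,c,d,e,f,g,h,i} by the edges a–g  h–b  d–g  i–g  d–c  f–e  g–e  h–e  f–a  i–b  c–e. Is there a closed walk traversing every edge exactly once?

Degrees: a:2, b:2, c:2, d:2, e:4, f:2, g:4, h:2, i:2
Every vertex has even degree and the edges form a single connected piece, so an Eulerian circuit exists.

Yes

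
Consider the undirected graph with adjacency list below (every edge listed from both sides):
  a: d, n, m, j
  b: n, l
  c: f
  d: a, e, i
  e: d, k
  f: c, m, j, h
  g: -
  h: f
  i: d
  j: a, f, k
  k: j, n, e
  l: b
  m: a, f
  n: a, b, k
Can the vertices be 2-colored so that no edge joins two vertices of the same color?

a-d-e-k-n-a is an odd cycle (length 5), and a bipartite graph can contain only even cycles.

No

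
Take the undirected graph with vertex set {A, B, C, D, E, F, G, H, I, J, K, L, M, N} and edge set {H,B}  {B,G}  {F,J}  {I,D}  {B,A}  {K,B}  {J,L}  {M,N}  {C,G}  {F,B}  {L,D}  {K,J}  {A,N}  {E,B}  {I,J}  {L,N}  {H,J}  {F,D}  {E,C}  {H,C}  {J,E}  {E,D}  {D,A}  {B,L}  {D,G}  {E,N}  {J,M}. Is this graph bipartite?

Partition the vertices as {B, C, D, J, N} vs {A, E, F, G, H, I, K, L, M}. Each listed edge has one endpoint in each part, so the graph is bipartite.

Yes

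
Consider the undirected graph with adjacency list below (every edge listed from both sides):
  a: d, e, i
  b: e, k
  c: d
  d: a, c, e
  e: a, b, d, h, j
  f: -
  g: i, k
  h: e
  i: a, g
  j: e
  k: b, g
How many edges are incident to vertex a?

3

Neighbors of a: d, e, i.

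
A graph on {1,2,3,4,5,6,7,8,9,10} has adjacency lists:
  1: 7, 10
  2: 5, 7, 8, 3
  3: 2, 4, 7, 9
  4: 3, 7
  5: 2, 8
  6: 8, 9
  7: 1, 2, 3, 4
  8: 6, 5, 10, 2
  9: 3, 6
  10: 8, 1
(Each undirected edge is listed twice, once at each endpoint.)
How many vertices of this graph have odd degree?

0

Degrees: 1:2, 2:4, 3:4, 4:2, 5:2, 6:2, 7:4, 8:4, 9:2, 10:2
Odd-degree vertices: none.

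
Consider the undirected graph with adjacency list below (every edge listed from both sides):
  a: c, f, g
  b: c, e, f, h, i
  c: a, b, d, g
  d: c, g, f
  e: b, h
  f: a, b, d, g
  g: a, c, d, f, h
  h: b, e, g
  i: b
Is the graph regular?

No

Degrees: a:3, b:5, c:4, d:3, e:2, f:4, g:5, h:3, i:1
Degrees are not all equal (e.g. deg(i)=1 but deg(b)=5); not regular.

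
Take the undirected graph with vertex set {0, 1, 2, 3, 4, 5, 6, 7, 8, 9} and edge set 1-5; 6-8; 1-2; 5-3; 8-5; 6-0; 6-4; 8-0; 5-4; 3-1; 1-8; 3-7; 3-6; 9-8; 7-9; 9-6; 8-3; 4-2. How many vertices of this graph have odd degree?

4

Degrees: 0:2, 1:4, 2:2, 3:5, 4:3, 5:4, 6:5, 7:2, 8:6, 9:3
Odd-degree vertices: 3, 4, 6, 9.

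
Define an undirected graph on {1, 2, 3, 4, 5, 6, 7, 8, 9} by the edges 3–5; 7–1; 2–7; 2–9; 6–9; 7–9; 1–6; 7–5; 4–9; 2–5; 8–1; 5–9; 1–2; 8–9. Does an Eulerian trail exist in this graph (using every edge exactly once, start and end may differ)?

Degrees: 1:4, 2:4, 3:1, 4:1, 5:4, 6:2, 7:4, 8:2, 9:6
Odd-degree vertices: 3, 4 (2 total).
The non-isolated vertices are connected and exactly 2 have odd degree, so an Eulerian trail exists (from 3 to 4).

Yes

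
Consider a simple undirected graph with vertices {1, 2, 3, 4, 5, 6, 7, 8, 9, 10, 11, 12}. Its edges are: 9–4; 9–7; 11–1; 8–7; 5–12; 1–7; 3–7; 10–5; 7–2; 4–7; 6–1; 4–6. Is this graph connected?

Component: {5, 10, 12}
Component: {1, 2, 3, 4, 6, 7, 8, 9, 11}
No edge joins these 2 groups, so the graph is disconnected.

No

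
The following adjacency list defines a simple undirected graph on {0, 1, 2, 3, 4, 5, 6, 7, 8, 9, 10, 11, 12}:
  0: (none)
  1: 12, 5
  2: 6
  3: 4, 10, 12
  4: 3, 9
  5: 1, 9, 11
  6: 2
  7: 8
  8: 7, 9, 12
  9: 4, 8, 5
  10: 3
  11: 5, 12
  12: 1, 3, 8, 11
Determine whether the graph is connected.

Component: {0}
Component: {2, 6}
Component: {1, 3, 4, 5, 7, 8, 9, 10, 11, 12}
No edge joins these 3 groups, so the graph is disconnected.

No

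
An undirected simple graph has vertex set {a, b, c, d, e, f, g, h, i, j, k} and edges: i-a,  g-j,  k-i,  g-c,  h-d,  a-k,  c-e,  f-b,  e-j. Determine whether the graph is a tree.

No

The graph has 11 vertices and 9 edges.
It is not connected, so it is not a tree.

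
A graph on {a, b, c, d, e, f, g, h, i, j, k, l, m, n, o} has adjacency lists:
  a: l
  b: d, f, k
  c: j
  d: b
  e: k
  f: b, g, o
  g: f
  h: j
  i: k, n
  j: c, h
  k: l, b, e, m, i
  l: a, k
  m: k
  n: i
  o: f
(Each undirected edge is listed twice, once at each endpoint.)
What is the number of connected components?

2

Component: {c, h, j}
Component: {a, b, d, e, f, g, i, k, l, m, n, o}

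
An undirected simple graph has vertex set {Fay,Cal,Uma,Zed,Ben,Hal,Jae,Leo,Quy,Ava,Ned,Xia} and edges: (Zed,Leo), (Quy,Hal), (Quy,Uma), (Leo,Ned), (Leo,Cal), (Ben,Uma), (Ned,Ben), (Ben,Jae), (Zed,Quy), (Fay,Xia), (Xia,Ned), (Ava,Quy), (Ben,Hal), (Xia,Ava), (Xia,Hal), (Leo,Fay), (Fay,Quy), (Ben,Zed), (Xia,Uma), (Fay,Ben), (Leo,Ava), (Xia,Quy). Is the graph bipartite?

No

The cycle Uma-Quy-Xia-Uma has length 3, which is odd, so the graph is not bipartite.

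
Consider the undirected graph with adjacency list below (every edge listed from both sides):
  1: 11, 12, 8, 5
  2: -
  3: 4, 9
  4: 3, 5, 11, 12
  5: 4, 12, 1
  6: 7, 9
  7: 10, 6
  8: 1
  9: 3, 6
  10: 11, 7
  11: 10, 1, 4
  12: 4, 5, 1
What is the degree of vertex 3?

Neighbors of 3: 4, 9.

2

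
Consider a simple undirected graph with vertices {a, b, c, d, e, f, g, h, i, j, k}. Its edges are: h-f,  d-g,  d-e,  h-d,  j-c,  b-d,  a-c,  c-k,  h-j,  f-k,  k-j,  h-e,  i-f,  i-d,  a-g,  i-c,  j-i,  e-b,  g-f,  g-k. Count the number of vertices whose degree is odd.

2

Degrees: a:2, b:2, c:4, d:5, e:3, f:4, g:4, h:4, i:4, j:4, k:4
Odd-degree vertices: d, e.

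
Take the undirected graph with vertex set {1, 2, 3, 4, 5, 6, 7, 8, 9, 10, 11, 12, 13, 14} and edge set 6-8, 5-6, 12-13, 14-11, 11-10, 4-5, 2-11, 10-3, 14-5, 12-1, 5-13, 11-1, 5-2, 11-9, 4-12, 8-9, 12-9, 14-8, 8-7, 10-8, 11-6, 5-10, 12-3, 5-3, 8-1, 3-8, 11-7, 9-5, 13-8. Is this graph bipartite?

The cycle 3-10-8-3 has length 3, which is odd, so the graph is not bipartite.

No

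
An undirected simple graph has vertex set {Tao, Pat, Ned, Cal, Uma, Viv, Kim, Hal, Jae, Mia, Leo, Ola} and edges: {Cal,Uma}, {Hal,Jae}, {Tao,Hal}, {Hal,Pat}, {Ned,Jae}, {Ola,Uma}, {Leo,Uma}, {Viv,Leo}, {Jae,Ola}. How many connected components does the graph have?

3

Component: {Kim}
Component: {Mia}
Component: {Tao, Pat, Ned, Cal, Uma, Viv, Hal, Jae, Leo, Ola}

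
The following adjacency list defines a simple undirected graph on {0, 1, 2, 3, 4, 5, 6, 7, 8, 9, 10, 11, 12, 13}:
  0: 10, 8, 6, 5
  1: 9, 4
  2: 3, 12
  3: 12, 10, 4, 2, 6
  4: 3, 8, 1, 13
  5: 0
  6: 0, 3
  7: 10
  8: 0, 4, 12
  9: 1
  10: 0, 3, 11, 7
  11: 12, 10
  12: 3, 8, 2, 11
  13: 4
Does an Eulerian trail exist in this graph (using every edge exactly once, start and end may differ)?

Degrees: 0:4, 1:2, 2:2, 3:5, 4:4, 5:1, 6:2, 7:1, 8:3, 9:1, 10:4, 11:2, 12:4, 13:1
Odd-degree vertices: 3, 5, 7, 8, 9, 13 (6 total).
An Eulerian trail requires 0 or 2 odd-degree vertices; here there are 6.

No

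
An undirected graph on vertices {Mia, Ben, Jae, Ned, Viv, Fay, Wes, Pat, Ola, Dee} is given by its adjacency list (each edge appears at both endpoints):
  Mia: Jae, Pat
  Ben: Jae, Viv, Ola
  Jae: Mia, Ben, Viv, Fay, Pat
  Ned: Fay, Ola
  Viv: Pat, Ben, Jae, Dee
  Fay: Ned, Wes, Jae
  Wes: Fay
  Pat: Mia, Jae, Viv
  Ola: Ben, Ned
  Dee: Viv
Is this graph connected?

Starting from Mia and exploring outward reaches every vertex (Mia, Jae, Pat, Viv, Fay, Ben, Dee, Ned, Wes, Ola); the graph is connected.

Yes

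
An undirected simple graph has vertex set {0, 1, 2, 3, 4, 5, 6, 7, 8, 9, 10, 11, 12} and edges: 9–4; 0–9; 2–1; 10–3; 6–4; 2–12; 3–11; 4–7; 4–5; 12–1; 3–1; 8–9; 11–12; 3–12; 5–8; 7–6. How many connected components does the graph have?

2

Component: {1, 2, 3, 10, 11, 12}
Component: {0, 4, 5, 6, 7, 8, 9}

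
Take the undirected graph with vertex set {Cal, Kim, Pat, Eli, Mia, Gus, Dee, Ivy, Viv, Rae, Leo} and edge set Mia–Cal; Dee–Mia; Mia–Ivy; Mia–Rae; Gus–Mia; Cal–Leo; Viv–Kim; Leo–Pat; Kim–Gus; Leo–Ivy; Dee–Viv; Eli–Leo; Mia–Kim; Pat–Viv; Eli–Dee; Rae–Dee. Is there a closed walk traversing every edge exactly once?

No

Degrees: Cal:2, Kim:3, Pat:2, Eli:2, Mia:6, Gus:2, Dee:4, Ivy:2, Viv:3, Rae:2, Leo:4
Vertices with odd degree: Kim, Viv. An Eulerian circuit requires all degrees even.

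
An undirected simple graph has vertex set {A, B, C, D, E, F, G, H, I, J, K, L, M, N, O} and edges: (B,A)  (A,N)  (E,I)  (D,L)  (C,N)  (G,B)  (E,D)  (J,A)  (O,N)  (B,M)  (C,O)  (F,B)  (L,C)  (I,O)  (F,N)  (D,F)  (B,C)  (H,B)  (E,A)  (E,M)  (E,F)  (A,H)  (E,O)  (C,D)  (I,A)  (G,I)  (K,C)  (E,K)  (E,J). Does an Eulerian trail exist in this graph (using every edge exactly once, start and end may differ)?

Yes

Degrees: A:6, B:6, C:6, D:4, E:8, F:4, G:2, H:2, I:4, J:2, K:2, L:2, M:2, N:4, O:4
Odd-degree vertices: none (0 total).
With 0 odd-degree vertices and all edges in one connected piece, an Eulerian trail exists.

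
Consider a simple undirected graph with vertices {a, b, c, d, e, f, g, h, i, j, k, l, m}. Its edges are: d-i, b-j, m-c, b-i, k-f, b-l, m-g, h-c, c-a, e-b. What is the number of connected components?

3

Component: {f, k}
Component: {a, c, g, h, m}
Component: {b, d, e, i, j, l}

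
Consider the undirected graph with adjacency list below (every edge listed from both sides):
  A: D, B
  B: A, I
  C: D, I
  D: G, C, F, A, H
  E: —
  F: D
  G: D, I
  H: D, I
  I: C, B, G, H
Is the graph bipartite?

C-D-A-B-I-C is an odd cycle (length 5), and a bipartite graph can contain only even cycles.

No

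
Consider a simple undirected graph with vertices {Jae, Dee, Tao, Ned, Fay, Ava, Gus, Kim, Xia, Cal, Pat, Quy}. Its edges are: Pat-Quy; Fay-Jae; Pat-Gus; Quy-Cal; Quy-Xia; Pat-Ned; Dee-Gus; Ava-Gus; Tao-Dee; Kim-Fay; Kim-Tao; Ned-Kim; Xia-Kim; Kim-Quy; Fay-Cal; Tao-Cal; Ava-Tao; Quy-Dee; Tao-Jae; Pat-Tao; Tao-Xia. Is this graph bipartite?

Kim-Xia-Quy-Kim is an odd cycle (length 3), and a bipartite graph can contain only even cycles.

No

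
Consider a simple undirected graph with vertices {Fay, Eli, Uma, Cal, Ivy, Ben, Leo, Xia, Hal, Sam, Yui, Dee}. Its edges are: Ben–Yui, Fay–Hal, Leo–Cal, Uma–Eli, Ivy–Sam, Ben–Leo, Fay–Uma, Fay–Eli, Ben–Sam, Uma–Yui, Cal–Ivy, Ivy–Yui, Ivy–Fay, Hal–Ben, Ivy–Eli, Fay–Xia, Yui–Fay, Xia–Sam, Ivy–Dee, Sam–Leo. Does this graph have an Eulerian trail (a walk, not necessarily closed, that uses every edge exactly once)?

No

Degrees: Fay:6, Eli:3, Uma:3, Cal:2, Ivy:6, Ben:4, Leo:3, Xia:2, Hal:2, Sam:4, Yui:4, Dee:1
Odd-degree vertices: Eli, Uma, Leo, Dee (4 total).
An Eulerian trail requires 0 or 2 odd-degree vertices; here there are 4.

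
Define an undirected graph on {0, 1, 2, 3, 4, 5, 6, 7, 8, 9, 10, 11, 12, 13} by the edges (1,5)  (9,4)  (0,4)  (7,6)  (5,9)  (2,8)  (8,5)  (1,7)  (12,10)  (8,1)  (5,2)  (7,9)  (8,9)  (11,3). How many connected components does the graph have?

4

Component: {13}
Component: {3, 11}
Component: {10, 12}
Component: {0, 1, 2, 4, 5, 6, 7, 8, 9}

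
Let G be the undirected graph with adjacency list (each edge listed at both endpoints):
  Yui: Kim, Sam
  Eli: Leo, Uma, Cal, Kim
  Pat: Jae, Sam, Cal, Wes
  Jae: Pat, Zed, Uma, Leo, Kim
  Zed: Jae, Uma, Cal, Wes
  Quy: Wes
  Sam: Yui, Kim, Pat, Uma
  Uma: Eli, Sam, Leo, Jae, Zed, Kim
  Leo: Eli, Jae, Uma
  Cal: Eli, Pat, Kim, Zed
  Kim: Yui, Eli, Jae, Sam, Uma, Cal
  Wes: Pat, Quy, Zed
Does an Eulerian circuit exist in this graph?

No

Degrees: Yui:2, Eli:4, Pat:4, Jae:5, Zed:4, Quy:1, Sam:4, Uma:6, Leo:3, Cal:4, Kim:6, Wes:3
Jae, Quy, Leo, Wes have odd degree; an Eulerian circuit needs every degree to be even, so none exists.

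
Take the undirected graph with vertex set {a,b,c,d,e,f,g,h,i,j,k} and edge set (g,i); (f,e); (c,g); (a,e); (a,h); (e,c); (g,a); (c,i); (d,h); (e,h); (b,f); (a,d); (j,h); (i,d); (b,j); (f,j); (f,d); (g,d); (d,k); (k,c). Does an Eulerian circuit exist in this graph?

Degrees: a:4, b:2, c:4, d:6, e:4, f:4, g:4, h:4, i:3, j:3, k:2
i, j have odd degree; an Eulerian circuit needs every degree to be even, so none exists.

No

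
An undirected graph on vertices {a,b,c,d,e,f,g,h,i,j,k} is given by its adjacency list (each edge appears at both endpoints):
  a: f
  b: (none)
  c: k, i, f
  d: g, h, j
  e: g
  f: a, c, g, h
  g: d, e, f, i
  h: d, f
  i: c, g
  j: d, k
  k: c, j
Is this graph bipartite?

Yes

A valid 2-coloring puts {b, d, e, f, i, k} on one side and {a, c, g, h, j} on the other; every edge crosses between the two sides.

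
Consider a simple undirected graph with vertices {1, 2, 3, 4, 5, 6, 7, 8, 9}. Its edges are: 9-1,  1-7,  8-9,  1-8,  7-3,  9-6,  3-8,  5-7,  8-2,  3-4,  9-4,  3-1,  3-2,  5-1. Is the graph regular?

Degrees: 1:5, 2:2, 3:5, 4:2, 5:2, 6:1, 7:3, 8:4, 9:4
Degrees are not all equal (e.g. deg(6)=1 but deg(1)=5); not regular.

No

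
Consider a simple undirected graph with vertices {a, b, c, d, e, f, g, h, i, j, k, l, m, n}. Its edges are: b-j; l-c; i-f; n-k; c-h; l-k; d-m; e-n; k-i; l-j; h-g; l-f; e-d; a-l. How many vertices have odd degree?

Degrees: a:1, b:1, c:2, d:2, e:2, f:2, g:1, h:2, i:2, j:2, k:3, l:5, m:1, n:2
Odd-degree vertices: a, b, g, k, l, m.

6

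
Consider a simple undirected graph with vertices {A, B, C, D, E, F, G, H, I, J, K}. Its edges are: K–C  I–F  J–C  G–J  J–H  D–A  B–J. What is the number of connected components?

4

Component: {E}
Component: {A, D}
Component: {F, I}
Component: {B, C, G, H, J, K}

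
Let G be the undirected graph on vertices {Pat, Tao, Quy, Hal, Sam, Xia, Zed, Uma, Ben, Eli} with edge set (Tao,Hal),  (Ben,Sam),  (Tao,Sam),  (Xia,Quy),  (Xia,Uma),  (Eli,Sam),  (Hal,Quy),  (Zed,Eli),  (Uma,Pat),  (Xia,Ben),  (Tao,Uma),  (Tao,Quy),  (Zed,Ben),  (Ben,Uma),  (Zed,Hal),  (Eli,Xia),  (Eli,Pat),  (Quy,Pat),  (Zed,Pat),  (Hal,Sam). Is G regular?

Yes

Degrees: Pat:4, Tao:4, Quy:4, Hal:4, Sam:4, Xia:4, Zed:4, Uma:4, Ben:4, Eli:4
Every vertex has degree 4, so the graph is 4-regular.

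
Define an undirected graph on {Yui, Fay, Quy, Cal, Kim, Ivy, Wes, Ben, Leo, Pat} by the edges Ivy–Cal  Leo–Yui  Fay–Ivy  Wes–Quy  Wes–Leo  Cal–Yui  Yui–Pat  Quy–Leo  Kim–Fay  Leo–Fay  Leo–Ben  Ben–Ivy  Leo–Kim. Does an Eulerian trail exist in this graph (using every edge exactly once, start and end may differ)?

No

Degrees: Yui:3, Fay:3, Quy:2, Cal:2, Kim:2, Ivy:3, Wes:2, Ben:2, Leo:6, Pat:1
Odd-degree vertices: Yui, Fay, Ivy, Pat (4 total).
An Eulerian trail requires 0 or 2 odd-degree vertices; here there are 4.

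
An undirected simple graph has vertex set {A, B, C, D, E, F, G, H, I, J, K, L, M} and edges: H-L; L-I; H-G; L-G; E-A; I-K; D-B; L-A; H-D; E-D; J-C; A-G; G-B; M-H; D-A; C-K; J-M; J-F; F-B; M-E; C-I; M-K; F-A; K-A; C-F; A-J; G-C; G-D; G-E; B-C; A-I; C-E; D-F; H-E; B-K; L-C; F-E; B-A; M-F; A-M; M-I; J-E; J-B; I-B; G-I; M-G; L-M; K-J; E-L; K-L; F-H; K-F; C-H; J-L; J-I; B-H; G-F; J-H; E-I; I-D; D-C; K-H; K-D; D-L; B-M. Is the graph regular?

Yes

Degrees: A:10, B:10, C:10, D:10, E:10, F:10, G:10, H:10, I:10, J:10, K:10, L:10, M:10
Every vertex has degree 10, so the graph is 10-regular.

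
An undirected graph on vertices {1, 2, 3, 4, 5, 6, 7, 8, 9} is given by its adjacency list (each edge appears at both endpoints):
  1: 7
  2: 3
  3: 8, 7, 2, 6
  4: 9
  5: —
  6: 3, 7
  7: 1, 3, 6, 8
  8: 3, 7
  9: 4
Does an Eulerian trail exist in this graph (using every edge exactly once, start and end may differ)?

No

Degrees: 1:1, 2:1, 3:4, 4:1, 5:0, 6:2, 7:4, 8:2, 9:1
Odd-degree vertices: 1, 2, 4, 9 (4 total).
An Eulerian trail requires 0 or 2 odd-degree vertices; here there are 4.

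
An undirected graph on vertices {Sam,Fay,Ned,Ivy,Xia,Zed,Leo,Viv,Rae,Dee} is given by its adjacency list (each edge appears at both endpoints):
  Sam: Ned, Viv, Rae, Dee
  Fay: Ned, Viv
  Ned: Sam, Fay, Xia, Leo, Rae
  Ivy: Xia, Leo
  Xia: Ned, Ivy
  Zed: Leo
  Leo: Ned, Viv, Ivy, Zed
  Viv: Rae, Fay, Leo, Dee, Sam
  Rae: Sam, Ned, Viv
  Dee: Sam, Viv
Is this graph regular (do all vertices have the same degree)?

Degrees: Sam:4, Fay:2, Ned:5, Ivy:2, Xia:2, Zed:1, Leo:4, Viv:5, Rae:3, Dee:2
Vertex Zed has degree 1 while Ned has degree 5, so the graph is not regular.

No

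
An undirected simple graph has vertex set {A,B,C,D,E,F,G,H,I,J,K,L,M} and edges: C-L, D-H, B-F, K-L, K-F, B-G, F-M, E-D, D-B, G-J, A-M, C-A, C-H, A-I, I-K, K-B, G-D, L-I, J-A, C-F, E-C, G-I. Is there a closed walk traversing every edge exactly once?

No

Degrees: A:4, B:4, C:5, D:4, E:2, F:4, G:4, H:2, I:4, J:2, K:4, L:3, M:2
Vertices with odd degree: C, L. An Eulerian circuit requires all degrees even.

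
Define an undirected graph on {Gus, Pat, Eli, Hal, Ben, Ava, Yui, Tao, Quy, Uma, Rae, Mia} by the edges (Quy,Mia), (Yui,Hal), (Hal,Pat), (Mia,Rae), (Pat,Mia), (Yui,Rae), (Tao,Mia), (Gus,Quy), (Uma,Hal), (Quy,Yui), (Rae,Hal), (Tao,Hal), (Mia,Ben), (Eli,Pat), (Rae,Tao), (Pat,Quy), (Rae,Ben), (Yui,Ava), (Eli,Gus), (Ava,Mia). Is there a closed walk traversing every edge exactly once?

Degrees: Gus:2, Pat:4, Eli:2, Hal:5, Ben:2, Ava:2, Yui:4, Tao:3, Quy:4, Uma:1, Rae:5, Mia:6
Vertices with odd degree: Hal, Tao, Uma, Rae. An Eulerian circuit requires all degrees even.

No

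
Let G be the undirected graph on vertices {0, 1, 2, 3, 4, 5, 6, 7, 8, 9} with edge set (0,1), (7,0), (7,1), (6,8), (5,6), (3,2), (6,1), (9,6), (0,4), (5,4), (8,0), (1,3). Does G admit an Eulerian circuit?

No

Degrees: 0:4, 1:4, 2:1, 3:2, 4:2, 5:2, 6:4, 7:2, 8:2, 9:1
Vertices with odd degree: 2, 9. An Eulerian circuit requires all degrees even.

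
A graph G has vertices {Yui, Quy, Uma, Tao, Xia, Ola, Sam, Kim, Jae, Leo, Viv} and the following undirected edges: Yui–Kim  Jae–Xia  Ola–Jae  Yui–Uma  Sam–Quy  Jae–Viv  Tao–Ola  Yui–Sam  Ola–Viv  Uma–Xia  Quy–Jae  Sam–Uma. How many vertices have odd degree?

Degrees: Yui:3, Quy:2, Uma:3, Tao:1, Xia:2, Ola:3, Sam:3, Kim:1, Jae:4, Leo:0, Viv:2
Odd-degree vertices: Yui, Uma, Tao, Ola, Sam, Kim.

6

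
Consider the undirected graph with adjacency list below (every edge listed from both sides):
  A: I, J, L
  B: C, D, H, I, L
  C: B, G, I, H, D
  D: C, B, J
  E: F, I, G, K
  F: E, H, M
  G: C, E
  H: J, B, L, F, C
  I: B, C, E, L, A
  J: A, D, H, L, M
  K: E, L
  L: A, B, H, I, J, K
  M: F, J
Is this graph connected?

A breadth-first search from A visits A, I, L, J, E, C, B, K, H, M, D, F, G — all 13 vertices — so the graph is connected.

Yes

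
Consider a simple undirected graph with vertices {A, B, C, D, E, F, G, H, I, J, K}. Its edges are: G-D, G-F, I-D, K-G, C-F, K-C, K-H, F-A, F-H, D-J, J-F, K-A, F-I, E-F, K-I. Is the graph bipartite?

A valid 2-coloring puts {B, D, F, K} on one side and {A, C, E, G, H, I, J} on the other; every edge crosses between the two sides.

Yes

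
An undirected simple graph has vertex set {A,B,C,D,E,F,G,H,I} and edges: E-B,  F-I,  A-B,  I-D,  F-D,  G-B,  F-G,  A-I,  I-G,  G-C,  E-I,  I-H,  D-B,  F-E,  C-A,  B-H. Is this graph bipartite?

No

The cycle D-F-I-D has length 3, which is odd, so the graph is not bipartite.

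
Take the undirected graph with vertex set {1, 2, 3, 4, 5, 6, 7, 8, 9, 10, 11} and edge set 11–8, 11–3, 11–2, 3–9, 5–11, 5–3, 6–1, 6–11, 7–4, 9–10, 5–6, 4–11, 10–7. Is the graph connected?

Yes

A breadth-first search from 1 visits 1, 6, 11, 5, 3, 4, 2, 8, 9, 7, 10 — all 11 vertices — so the graph is connected.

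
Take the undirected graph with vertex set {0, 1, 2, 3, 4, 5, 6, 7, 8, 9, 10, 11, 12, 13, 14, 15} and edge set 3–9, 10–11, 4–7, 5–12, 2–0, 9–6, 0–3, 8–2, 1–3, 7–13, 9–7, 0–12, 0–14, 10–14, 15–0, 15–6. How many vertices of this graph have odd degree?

Degrees: 0:5, 1:1, 2:2, 3:3, 4:1, 5:1, 6:2, 7:3, 8:1, 9:3, 10:2, 11:1, 12:2, 13:1, 14:2, 15:2
Odd-degree vertices: 0, 1, 3, 4, 5, 7, 8, 9, 11, 13.

10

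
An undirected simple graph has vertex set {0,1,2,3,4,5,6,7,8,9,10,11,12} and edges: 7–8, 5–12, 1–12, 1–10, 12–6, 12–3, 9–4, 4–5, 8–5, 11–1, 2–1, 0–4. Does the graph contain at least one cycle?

No

|V| = 13, |E| = 12, number of components = 1.
Since 12 = 13 - 1, the graph is a forest and contains no cycle.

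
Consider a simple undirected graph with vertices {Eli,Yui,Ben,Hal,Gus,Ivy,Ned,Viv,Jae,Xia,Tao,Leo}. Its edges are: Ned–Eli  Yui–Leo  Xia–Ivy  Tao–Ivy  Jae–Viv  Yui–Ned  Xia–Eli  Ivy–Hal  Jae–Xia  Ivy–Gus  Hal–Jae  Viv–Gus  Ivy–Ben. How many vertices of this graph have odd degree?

Degrees: Eli:2, Yui:2, Ben:1, Hal:2, Gus:2, Ivy:5, Ned:2, Viv:2, Jae:3, Xia:3, Tao:1, Leo:1
Odd-degree vertices: Ben, Ivy, Jae, Xia, Tao, Leo.

6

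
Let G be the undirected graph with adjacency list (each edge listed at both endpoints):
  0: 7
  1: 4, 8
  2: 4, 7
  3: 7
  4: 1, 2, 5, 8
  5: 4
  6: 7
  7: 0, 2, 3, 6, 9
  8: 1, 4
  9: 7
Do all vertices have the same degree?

Degrees: 0:1, 1:2, 2:2, 3:1, 4:4, 5:1, 6:1, 7:5, 8:2, 9:1
Degrees are not all equal (e.g. deg(0)=1 but deg(7)=5); not regular.

No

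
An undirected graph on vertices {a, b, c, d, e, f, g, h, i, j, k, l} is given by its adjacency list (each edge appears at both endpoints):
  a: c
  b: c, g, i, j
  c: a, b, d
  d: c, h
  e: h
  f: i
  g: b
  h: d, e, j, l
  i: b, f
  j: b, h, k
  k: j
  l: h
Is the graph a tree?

The graph has 12 vertices and 12 edges.
A tree on 12 vertices has exactly 11 edges; this graph has 12, so it contains a cycle and is not a tree.

No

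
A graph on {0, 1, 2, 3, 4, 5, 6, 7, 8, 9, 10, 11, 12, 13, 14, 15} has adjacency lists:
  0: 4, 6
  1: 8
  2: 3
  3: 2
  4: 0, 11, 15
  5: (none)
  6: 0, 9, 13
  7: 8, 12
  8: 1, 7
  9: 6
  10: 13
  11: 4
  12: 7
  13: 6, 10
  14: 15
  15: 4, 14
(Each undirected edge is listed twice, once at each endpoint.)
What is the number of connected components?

Component: {5}
Component: {2, 3}
Component: {1, 7, 8, 12}
Component: {0, 4, 6, 9, 10, 11, 13, 14, 15}

4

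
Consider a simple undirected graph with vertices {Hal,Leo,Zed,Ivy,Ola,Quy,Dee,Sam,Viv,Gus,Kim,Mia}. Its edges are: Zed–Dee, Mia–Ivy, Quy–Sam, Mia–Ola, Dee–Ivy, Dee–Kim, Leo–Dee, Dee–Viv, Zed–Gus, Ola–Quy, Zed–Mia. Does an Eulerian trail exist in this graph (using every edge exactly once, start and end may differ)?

No

Degrees: Hal:0, Leo:1, Zed:3, Ivy:2, Ola:2, Quy:2, Dee:5, Sam:1, Viv:1, Gus:1, Kim:1, Mia:3
Odd-degree vertices: Leo, Zed, Dee, Sam, Viv, Gus, Kim, Mia (8 total).
An Eulerian trail requires 0 or 2 odd-degree vertices; here there are 8.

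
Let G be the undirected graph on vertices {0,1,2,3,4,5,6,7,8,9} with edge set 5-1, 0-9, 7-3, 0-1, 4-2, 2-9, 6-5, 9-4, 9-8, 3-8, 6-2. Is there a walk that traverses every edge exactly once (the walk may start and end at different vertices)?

Degrees: 0:2, 1:2, 2:3, 3:2, 4:2, 5:2, 6:2, 7:1, 8:2, 9:4
Odd-degree vertices: 2, 7 (2 total).
The non-isolated vertices are connected and exactly 2 have odd degree, so an Eulerian trail exists (from 2 to 7).

Yes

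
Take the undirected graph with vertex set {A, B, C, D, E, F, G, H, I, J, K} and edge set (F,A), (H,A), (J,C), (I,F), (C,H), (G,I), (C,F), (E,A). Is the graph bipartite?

Partition the vertices as {B, D, E, F, G, H, J, K} vs {A, C, I}. Each listed edge has one endpoint in each part, so the graph is bipartite.

Yes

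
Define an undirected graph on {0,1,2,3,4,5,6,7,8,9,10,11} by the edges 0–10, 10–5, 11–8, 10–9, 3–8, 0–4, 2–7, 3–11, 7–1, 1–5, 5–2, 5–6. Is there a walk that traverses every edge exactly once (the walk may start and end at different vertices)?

No

Degrees: 0:2, 1:2, 2:2, 3:2, 4:1, 5:4, 6:1, 7:2, 8:2, 9:1, 10:3, 11:2
Odd-degree vertices: 4, 6, 9, 10 (4 total).
An Eulerian trail requires 0 or 2 odd-degree vertices; here there are 4.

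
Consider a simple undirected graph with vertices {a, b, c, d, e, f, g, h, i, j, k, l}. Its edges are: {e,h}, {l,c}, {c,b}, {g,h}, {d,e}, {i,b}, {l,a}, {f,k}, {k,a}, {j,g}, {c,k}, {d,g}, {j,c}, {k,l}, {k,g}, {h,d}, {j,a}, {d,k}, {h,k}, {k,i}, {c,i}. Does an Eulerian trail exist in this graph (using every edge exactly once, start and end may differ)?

No

Degrees: a:3, b:2, c:5, d:4, e:2, f:1, g:4, h:4, i:3, j:3, k:8, l:3
Odd-degree vertices: a, c, f, i, j, l (6 total).
With 6 odd-degree vertices (more than two), no single trail can use every edge.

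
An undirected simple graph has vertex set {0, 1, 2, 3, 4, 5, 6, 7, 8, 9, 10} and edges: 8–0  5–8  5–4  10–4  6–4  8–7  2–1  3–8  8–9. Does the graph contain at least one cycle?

No

The graph has 11 vertices, 9 edges, and 2 connected components.
Since 9 = 11 - 2, the graph is a forest and contains no cycle.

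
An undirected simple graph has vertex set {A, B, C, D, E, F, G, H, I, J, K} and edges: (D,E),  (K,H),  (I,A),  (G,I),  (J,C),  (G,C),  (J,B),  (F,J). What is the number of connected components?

3

Component: {D, E}
Component: {H, K}
Component: {A, B, C, F, G, I, J}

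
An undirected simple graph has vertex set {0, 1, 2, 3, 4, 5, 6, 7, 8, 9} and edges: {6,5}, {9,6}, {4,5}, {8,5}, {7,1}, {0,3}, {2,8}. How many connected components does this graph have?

Component: {0, 3}
Component: {1, 7}
Component: {2, 4, 5, 6, 8, 9}

3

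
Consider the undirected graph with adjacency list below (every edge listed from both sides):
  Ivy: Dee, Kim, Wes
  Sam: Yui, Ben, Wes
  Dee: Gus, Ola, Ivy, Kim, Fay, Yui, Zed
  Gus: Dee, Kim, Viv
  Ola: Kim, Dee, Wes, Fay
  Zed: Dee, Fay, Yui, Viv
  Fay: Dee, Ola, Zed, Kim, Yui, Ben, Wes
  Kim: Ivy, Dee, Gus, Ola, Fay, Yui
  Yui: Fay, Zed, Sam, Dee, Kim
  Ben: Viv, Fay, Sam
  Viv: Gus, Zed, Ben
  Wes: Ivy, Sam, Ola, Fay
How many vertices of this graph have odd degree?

Degrees: Ivy:3, Sam:3, Dee:7, Gus:3, Ola:4, Zed:4, Fay:7, Kim:6, Yui:5, Ben:3, Viv:3, Wes:4
Odd-degree vertices: Ivy, Sam, Dee, Gus, Fay, Yui, Ben, Viv.

8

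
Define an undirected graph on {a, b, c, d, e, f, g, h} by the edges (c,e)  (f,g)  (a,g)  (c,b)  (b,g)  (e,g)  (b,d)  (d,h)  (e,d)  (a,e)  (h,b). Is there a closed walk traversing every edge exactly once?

Degrees: a:2, b:4, c:2, d:3, e:4, f:1, g:4, h:2
d, f have odd degree; an Eulerian circuit needs every degree to be even, so none exists.

No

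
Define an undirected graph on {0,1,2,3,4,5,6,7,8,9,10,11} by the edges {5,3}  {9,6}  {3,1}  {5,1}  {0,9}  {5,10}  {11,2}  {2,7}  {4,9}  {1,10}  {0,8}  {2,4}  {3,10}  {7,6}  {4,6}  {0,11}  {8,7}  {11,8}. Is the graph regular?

Yes

Degrees: 0:3, 1:3, 2:3, 3:3, 4:3, 5:3, 6:3, 7:3, 8:3, 9:3, 10:3, 11:3
All degrees equal 3; the graph is regular.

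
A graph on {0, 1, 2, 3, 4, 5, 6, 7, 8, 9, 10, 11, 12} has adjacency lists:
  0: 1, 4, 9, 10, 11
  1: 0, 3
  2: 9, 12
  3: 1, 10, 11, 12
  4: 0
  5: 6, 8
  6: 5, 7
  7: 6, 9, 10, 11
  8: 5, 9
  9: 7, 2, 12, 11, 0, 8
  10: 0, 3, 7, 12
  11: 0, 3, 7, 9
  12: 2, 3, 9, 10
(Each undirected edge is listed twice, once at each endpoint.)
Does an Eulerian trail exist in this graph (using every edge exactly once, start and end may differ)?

Degrees: 0:5, 1:2, 2:2, 3:4, 4:1, 5:2, 6:2, 7:4, 8:2, 9:6, 10:4, 11:4, 12:4
Odd-degree vertices: 0, 4 (2 total).
The non-isolated vertices are connected and exactly 2 have odd degree, so an Eulerian trail exists (from 0 to 4).

Yes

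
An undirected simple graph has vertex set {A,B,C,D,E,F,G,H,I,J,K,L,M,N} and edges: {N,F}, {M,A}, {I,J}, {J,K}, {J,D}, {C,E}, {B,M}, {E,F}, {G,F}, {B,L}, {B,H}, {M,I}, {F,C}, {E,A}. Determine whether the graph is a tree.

The graph has 14 vertices and 14 edges.
A tree on 14 vertices has exactly 13 edges; this graph has 14, so it contains a cycle and is not a tree.

No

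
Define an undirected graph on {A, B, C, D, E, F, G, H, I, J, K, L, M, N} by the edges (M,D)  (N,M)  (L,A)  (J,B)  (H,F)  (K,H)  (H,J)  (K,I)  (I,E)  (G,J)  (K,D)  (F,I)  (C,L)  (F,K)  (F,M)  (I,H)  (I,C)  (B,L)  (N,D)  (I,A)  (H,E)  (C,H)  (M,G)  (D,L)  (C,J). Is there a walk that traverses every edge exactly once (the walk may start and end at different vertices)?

Yes

Degrees: A:2, B:2, C:4, D:4, E:2, F:4, G:2, H:6, I:6, J:4, K:4, L:4, M:4, N:2
Odd-degree vertices: none (0 total).
With 0 odd-degree vertices and all edges in one connected piece, an Eulerian trail exists.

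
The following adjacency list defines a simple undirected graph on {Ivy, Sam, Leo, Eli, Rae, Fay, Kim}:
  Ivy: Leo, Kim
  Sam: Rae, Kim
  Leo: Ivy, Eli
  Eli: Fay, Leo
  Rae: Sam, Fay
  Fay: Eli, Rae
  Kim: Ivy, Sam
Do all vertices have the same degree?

Yes

Degrees: Ivy:2, Sam:2, Leo:2, Eli:2, Rae:2, Fay:2, Kim:2
Every vertex has degree 2, so the graph is 2-regular.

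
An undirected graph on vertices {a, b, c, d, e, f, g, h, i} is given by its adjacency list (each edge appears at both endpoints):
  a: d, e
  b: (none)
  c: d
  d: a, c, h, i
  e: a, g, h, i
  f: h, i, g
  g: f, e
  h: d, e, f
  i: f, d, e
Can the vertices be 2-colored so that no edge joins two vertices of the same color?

Yes

Partition the vertices as {b, d, e, f} vs {a, c, g, h, i}. Each listed edge has one endpoint in each part, so the graph is bipartite.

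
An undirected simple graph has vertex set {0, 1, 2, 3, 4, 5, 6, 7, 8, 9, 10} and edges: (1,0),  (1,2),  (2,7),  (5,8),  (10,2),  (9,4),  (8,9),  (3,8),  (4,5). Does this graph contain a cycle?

The graph has 11 vertices, 9 edges, and 3 connected components.
Since 9 > 11 - 3, a cycle must exist; for instance 8-9-4-5-8.

Yes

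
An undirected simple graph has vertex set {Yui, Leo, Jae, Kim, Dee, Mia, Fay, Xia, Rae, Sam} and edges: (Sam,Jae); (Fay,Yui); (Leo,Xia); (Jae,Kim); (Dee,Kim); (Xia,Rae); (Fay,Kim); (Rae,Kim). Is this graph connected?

Component: {Mia}
Component: {Yui, Leo, Jae, Kim, Dee, Fay, Xia, Rae, Sam}
No edge joins these 2 groups, so the graph is disconnected.

No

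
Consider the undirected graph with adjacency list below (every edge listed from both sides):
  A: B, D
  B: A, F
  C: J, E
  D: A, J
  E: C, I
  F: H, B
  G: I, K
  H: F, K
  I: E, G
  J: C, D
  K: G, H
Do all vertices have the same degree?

Yes

Degrees: A:2, B:2, C:2, D:2, E:2, F:2, G:2, H:2, I:2, J:2, K:2
All degrees equal 2; the graph is regular.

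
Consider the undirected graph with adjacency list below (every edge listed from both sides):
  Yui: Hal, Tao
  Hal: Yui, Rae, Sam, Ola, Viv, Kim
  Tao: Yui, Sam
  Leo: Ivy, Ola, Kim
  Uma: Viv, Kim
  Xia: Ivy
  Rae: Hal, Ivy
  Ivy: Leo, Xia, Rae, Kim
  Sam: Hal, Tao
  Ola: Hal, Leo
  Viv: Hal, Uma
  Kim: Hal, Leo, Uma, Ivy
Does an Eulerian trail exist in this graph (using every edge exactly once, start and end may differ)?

Yes

Degrees: Yui:2, Hal:6, Tao:2, Leo:3, Uma:2, Xia:1, Rae:2, Ivy:4, Sam:2, Ola:2, Viv:2, Kim:4
Odd-degree vertices: Leo, Xia (2 total).
The non-isolated vertices are connected and exactly 2 have odd degree, so an Eulerian trail exists (from Leo to Xia).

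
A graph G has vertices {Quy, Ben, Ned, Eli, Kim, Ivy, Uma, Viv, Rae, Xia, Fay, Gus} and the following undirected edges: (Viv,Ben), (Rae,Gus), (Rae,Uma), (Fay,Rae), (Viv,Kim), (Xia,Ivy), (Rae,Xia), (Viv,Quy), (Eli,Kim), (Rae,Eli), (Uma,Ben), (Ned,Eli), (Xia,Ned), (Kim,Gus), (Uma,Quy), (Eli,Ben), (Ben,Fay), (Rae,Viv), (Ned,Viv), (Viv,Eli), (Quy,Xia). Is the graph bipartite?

No

Viv-Eli-Kim-Viv is an odd cycle (length 3), and a bipartite graph can contain only even cycles.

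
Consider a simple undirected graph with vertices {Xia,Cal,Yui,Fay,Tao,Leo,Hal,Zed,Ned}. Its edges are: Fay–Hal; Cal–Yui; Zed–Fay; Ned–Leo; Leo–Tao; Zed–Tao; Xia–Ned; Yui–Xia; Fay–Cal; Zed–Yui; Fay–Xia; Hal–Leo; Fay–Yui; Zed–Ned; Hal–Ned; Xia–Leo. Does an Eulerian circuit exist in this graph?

Degrees: Xia:4, Cal:2, Yui:4, Fay:5, Tao:2, Leo:4, Hal:3, Zed:4, Ned:4
Fay, Hal have odd degree; an Eulerian circuit needs every degree to be even, so none exists.

No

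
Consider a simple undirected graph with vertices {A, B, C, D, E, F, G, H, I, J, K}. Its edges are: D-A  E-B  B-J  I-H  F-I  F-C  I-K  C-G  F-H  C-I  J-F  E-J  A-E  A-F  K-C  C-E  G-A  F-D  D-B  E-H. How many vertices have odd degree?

Degrees: A:4, B:3, C:5, D:3, E:5, F:6, G:2, H:3, I:4, J:3, K:2
Odd-degree vertices: B, C, D, E, H, J.

6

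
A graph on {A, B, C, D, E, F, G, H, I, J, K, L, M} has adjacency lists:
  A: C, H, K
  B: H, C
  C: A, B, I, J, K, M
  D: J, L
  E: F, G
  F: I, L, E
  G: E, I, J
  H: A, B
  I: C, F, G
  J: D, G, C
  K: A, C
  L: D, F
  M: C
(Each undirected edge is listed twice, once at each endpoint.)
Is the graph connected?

Yes

A breadth-first search from A visits A, C, H, K, I, M, J, B, F, G, D, L, E — all 13 vertices — so the graph is connected.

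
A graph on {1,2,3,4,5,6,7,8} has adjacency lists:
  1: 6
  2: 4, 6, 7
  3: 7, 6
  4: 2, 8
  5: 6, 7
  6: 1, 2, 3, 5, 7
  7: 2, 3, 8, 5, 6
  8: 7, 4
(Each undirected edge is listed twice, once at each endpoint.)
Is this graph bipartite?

3-6-7-3 is an odd cycle (length 3), and a bipartite graph can contain only even cycles.

No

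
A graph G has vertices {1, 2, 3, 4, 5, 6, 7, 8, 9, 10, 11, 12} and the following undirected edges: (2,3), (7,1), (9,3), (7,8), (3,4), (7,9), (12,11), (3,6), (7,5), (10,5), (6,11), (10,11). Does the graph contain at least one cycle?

Yes

|V| = 12, |E| = 12, number of components = 1.
Since 12 > 12 - 1, a cycle must exist; for instance 7-9-3-6-11-10-5-7.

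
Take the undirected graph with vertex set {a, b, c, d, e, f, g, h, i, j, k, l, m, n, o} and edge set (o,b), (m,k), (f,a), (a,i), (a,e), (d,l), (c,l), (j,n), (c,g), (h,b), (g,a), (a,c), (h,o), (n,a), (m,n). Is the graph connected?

Component: {b, h, o}
Component: {a, c, d, e, f, g, i, j, k, l, m, n}
No edge joins these 2 groups, so the graph is disconnected.

No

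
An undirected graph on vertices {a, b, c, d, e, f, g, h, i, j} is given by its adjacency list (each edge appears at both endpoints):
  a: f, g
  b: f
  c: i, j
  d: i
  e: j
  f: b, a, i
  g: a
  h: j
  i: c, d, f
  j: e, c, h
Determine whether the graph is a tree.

Yes

|V| = 10, |E| = 9.
Connected and |E| = |V| - 1, which characterizes a tree.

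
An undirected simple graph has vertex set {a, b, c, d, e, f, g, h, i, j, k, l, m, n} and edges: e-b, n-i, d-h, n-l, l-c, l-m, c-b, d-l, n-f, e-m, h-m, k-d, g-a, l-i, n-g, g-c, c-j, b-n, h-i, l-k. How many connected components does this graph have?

1

Component: {a, b, c, d, e, f, g, h, i, j, k, l, m, n}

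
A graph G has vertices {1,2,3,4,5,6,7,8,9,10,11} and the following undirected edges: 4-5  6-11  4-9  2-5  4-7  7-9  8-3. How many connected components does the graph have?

Component: {1}
Component: {10}
Component: {3, 8}
Component: {6, 11}
Component: {2, 4, 5, 7, 9}

5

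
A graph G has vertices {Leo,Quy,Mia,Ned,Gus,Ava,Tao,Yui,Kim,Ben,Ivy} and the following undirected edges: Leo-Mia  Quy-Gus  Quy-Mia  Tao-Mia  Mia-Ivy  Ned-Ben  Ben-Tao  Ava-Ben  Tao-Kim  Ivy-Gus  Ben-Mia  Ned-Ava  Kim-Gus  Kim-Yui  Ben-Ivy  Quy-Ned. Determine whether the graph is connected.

Yes

Starting from Leo and exploring outward reaches every vertex (Leo, Mia, Tao, Quy, Ivy, Ben, Kim, Ned, Gus, Ava, Yui); the graph is connected.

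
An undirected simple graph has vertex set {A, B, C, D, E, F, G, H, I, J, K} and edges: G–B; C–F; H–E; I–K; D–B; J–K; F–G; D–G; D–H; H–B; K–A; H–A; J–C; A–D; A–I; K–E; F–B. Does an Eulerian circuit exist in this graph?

No

Degrees: A:4, B:4, C:2, D:4, E:2, F:3, G:3, H:4, I:2, J:2, K:4
Vertices with odd degree: F, G. An Eulerian circuit requires all degrees even.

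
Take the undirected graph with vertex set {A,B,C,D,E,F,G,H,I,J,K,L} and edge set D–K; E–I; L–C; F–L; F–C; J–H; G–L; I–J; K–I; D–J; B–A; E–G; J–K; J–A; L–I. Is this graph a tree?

No

The graph has 12 vertices and 15 edges.
Connected but with 15 > 11 edges, so it has a cycle and is not a tree.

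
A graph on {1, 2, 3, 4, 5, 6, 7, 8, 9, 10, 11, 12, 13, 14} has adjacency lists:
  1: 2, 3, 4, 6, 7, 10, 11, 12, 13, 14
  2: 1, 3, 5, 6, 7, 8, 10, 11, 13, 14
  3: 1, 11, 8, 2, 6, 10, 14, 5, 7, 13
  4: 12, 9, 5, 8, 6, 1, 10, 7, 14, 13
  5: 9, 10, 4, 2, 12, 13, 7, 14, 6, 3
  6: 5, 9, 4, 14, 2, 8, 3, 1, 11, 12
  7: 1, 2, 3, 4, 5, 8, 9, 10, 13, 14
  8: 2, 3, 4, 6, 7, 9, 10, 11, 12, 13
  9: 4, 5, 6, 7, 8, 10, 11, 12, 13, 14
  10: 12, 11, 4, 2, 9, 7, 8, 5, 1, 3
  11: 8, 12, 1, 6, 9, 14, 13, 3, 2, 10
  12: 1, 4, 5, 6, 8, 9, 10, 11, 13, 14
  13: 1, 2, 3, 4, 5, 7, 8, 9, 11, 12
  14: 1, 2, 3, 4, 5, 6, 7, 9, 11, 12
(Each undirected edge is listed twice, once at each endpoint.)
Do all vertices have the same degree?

Degrees: 1:10, 2:10, 3:10, 4:10, 5:10, 6:10, 7:10, 8:10, 9:10, 10:10, 11:10, 12:10, 13:10, 14:10
Every vertex has degree 10, so the graph is 10-regular.

Yes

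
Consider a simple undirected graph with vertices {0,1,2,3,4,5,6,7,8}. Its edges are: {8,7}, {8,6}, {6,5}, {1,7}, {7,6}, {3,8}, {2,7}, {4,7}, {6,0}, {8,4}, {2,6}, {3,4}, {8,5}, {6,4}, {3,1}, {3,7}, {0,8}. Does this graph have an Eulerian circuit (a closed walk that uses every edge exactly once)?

Degrees: 0:2, 1:2, 2:2, 3:4, 4:4, 5:2, 6:6, 7:6, 8:6
All degrees are even and the non-isolated vertices are connected — an Eulerian circuit exists.

Yes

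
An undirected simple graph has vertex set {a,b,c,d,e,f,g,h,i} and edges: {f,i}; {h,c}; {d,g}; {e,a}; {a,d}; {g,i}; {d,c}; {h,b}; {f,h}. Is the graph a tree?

The graph has 9 vertices and 9 edges.
Connected but with 9 > 8 edges, so it has a cycle and is not a tree.

No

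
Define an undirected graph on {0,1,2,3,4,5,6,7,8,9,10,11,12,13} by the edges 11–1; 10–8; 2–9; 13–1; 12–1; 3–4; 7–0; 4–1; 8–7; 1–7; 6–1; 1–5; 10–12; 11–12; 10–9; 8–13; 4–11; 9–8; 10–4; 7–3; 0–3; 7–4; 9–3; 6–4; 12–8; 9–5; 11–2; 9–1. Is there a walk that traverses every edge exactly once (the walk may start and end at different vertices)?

Yes

Degrees: 0:2, 1:8, 2:2, 3:4, 4:6, 5:2, 6:2, 7:5, 8:5, 9:6, 10:4, 11:4, 12:4, 13:2
Odd-degree vertices: 7, 8 (2 total).
With 2 odd-degree vertices and all edges in one connected piece, an Eulerian trail exists (from 7 to 8).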